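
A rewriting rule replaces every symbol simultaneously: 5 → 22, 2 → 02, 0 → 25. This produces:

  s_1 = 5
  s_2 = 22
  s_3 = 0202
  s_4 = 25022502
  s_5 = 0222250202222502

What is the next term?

25020202022225022502020202222502

Applying the rule to each of the 16 symbols of 0222250202222502 gives the pieces 25 02 02 02 02 22 25 02 25 02 02 02 02 22 25 02, which concatenate to the answer.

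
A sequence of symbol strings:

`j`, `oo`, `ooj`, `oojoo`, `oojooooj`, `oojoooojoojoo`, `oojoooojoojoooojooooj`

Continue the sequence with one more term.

This is a Fibonacci-style word recurrence s(k) = s(k−1)·s(k−2): e.g. oo·j = ooj.
The next term joins oojoooojoojoooojooooj and oojoooojoojoo.

oojoooojoojoooojoooojoojoooojoojoo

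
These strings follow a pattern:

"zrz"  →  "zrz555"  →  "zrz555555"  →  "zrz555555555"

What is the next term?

zrz555555555555

The strings grow by a fixed suffix 555 each time.
One more step from zrz555555555 gives the answer.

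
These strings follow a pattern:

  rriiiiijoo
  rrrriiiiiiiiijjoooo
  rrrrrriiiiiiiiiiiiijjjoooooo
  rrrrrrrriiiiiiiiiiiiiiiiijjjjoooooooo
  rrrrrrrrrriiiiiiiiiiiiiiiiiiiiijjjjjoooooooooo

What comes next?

rrrrrrrrrrrriiiiiiiiiiiiiiiiiiiiiiiiijjjjjjoooooooooooo

The n-th term is 2n r's then 4n+1 i's then n j's then 2n o's (n = 1, 2, …).
At n = 6 the blocks have lengths 12, 25, 6, 12.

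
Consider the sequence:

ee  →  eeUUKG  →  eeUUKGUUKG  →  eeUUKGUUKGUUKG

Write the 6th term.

eeUUKGUUKGUUKGUUKGUUKG

The strings grow by a fixed suffix UUKG each time.
From eeUUKGUUKGUUKG, 2 further steps: eeUUKGUUKGUUKG → eeUUKGUUKGUUKGUUKG → (answer).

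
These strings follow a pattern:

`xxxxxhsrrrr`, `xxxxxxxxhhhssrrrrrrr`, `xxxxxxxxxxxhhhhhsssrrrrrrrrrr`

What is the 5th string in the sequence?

Term n consists of 3n+2 x's, followed by 2n-1 h's, followed by n s's, followed by 3n+1 r's (n = 1, 2, …).
At n = 5 the blocks have lengths 17, 9, 5, 16.

xxxxxxxxxxxxxxxxxhhhhhhhhhsssssrrrrrrrrrrrrrrrr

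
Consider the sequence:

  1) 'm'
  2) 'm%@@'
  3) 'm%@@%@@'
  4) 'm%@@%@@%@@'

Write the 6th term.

Every step adds %@@ to the end: s(k+1) = s(k)·%@@.
From m%@@%@@%@@, 2 further steps: m%@@%@@%@@ → m%@@%@@%@@%@@ → (answer).

m%@@%@@%@@%@@%@@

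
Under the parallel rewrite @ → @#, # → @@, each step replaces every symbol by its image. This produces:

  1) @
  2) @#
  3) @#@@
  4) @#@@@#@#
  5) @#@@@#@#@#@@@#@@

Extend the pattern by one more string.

Replace each of the 16 characters of @#@@@#@#@#@@@#@@ in place — @# @@ @# @# @# @@ @# @@ @# @@ @# @# @# @@ @# @# — and concatenate.

@#@@@#@#@#@@@#@@@#@@@#@#@#@@@#@#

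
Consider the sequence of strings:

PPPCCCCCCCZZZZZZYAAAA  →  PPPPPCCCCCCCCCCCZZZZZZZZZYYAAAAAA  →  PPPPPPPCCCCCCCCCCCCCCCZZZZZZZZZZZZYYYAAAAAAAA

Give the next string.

Each string has the form P^{2n+1} C^{4n+3} Z^{3n+3} Y^{n} A^{2n+2} (n = 1, 2, …).
For the next term, n = 4, so the run lengths are 9, 19, 15, 4, 10.

PPPPPPPPPCCCCCCCCCCCCCCCCCCCZZZZZZZZZZZZZZZYYYYAAAAAAAAAA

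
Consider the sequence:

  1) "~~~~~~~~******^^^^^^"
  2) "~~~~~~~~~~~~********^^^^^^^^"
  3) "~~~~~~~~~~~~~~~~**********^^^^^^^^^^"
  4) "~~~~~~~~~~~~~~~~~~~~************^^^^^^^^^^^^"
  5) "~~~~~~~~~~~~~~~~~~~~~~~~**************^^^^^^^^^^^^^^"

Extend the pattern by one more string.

Reading off run lengths: ~ runs 8, 12, 16, 20, 24; * runs 6, 8, 10, 12, 14; ^ runs 6, 8, 10, 12, 14 — each is linear in n, where the shown terms are n = 2, 3, 4, 5, 6.
For the next term, n = 7, so the run lengths are 28, 16, 16.

~~~~~~~~~~~~~~~~~~~~~~~~~~~~****************^^^^^^^^^^^^^^^^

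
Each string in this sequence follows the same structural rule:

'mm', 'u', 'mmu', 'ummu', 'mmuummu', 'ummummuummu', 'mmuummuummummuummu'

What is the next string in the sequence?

ummummuummummuummuummummuummu

This is a Fibonacci-style word recurrence s(k) = s(k−2)·s(k−1): e.g. mm·u = mmu.
So term 8 is ummummuummu·mmuummuummummuummu.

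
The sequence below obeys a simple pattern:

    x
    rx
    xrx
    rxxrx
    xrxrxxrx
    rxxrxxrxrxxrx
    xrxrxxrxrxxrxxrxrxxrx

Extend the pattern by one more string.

rxxrxxrxrxxrxxrxrxxrxrxxrxxrxrxxrx

This is a Fibonacci-style word recurrence s(k) = s(k−2)·s(k−1): e.g. x·rx = xrx.
Continuing: rxxrxxrxrxxrx · xrxrxxrxrxxrxxrxrxxrx gives term 8.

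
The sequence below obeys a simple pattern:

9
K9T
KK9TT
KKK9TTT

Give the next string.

s(k+1) = K·s(k)·T, so each term gains K as a prefix and T as a suffix.
Applying this once more to KKK9TTT:

KKKK9TTTT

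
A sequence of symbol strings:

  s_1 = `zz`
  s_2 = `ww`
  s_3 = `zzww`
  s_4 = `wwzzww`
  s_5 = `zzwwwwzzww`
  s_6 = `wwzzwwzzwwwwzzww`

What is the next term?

Each term (from the third on) is the two preceding terms concatenated in order: term 3 = zz·ww = zzww.
So term 7 is zzwwwwzzww·wwzzwwzzwwwwzzww.

zzwwwwzzwwwwzzwwzzwwwwzzww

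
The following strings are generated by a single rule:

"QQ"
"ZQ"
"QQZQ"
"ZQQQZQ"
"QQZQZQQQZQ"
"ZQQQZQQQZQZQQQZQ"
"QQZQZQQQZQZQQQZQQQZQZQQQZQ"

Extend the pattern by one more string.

Each term (from the third on) is the two preceding terms concatenated in order: term 3 = QQ·ZQ = QQZQ.
So term 8 is ZQQQZQQQZQZQQQZQ·QQZQZQQQZQZQQQZQQQZQZQQQZQ.

ZQQQZQQQZQZQQQZQQQZQZQQQZQZQQQZQQQZQZQQQZQ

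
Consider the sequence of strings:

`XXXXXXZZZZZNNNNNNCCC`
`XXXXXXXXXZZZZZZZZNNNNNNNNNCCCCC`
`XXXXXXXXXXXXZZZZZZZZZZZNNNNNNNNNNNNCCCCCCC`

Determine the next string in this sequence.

XXXXXXXXXXXXXXXZZZZZZZZZZZZZZNNNNNNNNNNNNNNNCCCCCCCCC

The n-th term is 3n+3 X's then 3n+2 Z's then 3n+3 N's then 2n+1 C's (n = 1, 2, …).
Setting n = 4 gives 15, 14, 15, 9 characters in each block.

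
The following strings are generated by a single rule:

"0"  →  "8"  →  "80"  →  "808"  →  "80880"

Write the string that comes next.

From term 3 onward, concatenate the last term with the second-to-last: 8·0 = 80, 80·8 = 808, …
So term 6 is 80880·808.

80880808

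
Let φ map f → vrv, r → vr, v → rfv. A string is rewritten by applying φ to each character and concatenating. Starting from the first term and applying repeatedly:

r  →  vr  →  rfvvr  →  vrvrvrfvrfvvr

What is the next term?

Rewriting the 13 symbols of vrvrvrfvrfvvr one by one yields rfv vr rfv vr rfv vr vrv rfv vr vrv rfv rfv vr; concatenated:

rfvvrrfvvrrfvvrvrvrfvvrvrvrfvrfvvr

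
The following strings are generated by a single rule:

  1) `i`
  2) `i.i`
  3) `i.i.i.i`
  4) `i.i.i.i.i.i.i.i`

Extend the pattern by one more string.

Every step duplicates the string with '.' between the halves.
One more doubling of i.i.i.i.i.i.i.i gives the answer.

i.i.i.i.i.i.i.i.i.i.i.i.i.i.i.i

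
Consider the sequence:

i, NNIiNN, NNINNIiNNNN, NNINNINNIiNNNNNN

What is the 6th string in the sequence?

Each term wraps the previous one in NNI on the left and NN on the right.
From NNINNINNIiNNNNNN, 2 further steps: NNINNINNIiNNNNNN → NNINNINNINNIiNNNNNNNN → (answer).

NNINNINNINNINNIiNNNNNNNNNN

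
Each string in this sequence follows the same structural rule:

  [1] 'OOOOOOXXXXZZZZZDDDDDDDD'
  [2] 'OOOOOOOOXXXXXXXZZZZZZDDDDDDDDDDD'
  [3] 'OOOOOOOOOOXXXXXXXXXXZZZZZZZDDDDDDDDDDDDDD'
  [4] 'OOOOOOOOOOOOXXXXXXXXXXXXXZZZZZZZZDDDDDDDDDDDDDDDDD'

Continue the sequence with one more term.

OOOOOOOOOOOOOOXXXXXXXXXXXXXXXXZZZZZZZZZDDDDDDDDDDDDDDDDDDDD

Term n consists of 2n+2 O's, followed by 3n-2 X's, followed by n+3 Z's, followed by 3n+2 D's, where the shown terms are n = 2, 3, 4, 5.
Setting n = 6 gives 14, 16, 9, 20 characters in each block.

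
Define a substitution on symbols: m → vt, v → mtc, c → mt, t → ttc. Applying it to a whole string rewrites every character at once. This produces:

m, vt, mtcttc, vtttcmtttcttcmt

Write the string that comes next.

mtcttcttcttcmtvtttcttcttcmtttcttcmtvtttc

Replace each of the 15 characters of vtttcmtttcttcmt in place — mtc ttc ttc ttc mt vt ttc ttc ttc mt ttc ttc mt vt ttc — and concatenate.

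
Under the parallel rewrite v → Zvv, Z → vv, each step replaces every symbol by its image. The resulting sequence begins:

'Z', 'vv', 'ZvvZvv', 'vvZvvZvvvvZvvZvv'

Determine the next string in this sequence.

ZvvZvvvvZvvZvvvvZvvZvvZvvZvvvvZvvZvvvvZvvZvv

Applying the rule to each of the 16 symbols of vvZvvZvvvvZvvZvv gives the pieces Zvv Zvv vv Zvv Zvv vv Zvv Zvv Zvv Zvv vv Zvv Zvv vv Zvv Zvv, which concatenate to the answer.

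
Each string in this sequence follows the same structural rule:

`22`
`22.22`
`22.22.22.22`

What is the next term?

s(k+1) = s(k)·.·s(k) — each term doubles the last with '.' between the halves.
Doubling 22.22.22.22 with '.' between the halves:

22.22.22.22.22.22.22.22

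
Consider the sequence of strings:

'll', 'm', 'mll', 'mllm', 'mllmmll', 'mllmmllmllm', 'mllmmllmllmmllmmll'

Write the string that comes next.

mllmmllmllmmllmmllmllmmllmllm

Each term (from the third on) is the previous term followed by the one before it: term 3 = m·ll = mll.
The next term joins mllmmllmllmmllmmll and mllmmllmllm.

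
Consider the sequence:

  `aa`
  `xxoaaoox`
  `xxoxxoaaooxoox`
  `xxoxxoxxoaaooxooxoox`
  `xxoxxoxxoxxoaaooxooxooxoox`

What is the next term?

Each term wraps the previous one in xxo on the left and oox on the right.
So the next term is xxo·xxoxxoxxoxxoaaooxooxooxoox·oox.

xxoxxoxxoxxoxxoaaooxooxooxooxoox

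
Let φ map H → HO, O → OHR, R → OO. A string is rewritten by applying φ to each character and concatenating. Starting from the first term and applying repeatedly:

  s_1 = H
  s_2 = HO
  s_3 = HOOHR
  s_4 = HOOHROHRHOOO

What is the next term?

Apply φ to HOOHROHRHOOO symbol by symbol: H→HO, O→OHR, O→OHR, H→HO, R→OO, O→OHR, H→HO, R→OO, H→HO, O→OHR, O→OHR, O→OHR; joined: HO OHR OHR HO OO OHR HO OO HO OHR OHR OHR.

HOOHROHRHOOOOHRHOOOHOOHROHROHR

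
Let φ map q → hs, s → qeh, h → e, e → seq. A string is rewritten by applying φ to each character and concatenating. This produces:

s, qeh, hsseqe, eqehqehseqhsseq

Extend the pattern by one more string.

seqhsseqehsseqeqehseqhseqehqehseqhs

Applying the rule to each of the 15 symbols of eqehqehseqhsseq gives the pieces seq hs seq e hs seq e qeh seq hs e qeh qeh seq hs, which concatenate to the answer.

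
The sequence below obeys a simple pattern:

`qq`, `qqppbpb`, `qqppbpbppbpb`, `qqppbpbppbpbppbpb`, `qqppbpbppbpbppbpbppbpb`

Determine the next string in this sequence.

Every step adds ppbpb to the end: s(k+1) = s(k)·ppbpb.
So the next term is qqppbpbppbpbppbpbppbpb·ppbpb.

qqppbpbppbpbppbpbppbpbppbpb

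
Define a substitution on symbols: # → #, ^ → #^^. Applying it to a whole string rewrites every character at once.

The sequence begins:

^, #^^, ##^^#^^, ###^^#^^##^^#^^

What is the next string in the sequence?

φ(###^^#^^##^^#^^) expands symbol-by-symbol to # # # #^^ #^^ # #^^ #^^ # # #^^ #^^ # #^^ #^^; joining the 15 pieces gives the next term.

####^^#^^##^^#^^###^^#^^##^^#^^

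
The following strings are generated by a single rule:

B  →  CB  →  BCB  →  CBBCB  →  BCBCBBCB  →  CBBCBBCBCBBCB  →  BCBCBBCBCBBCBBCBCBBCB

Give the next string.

Each term (from the third on) is the two preceding terms concatenated in order: term 3 = B·CB = BCB.
So term 8 is CBBCBBCBCBBCB·BCBCBBCBCBBCBBCBCBBCB.

CBBCBBCBCBBCBBCBCBBCBCBBCBBCBCBBCB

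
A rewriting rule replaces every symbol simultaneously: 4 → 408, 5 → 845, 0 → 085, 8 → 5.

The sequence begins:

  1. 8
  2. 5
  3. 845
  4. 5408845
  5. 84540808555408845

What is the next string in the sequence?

φ(84540808555408845) expands symbol-by-symbol to 5 408 845 408 085 5 085 5 845 845 845 408 085 5 5 408 845; joining the 17 pieces gives the next term.

54088454080855085584584584540808555408845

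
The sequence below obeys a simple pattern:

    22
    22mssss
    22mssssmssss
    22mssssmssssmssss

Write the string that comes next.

The strings grow by a fixed suffix mssss each time.
Applying this once more to 22mssssmssssmssss:

22mssssmssssmssssmssss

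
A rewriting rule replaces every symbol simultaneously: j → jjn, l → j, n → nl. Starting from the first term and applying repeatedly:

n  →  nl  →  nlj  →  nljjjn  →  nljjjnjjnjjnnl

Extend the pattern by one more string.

Applying the rule to each of the 14 symbols of nljjjnjjnjjnnl gives the pieces nl j jjn jjn jjn nl jjn jjn nl jjn jjn nl nl j, which concatenate to the answer.

nljjjnjjnjjnnljjnjjnnljjnjjnnlnlj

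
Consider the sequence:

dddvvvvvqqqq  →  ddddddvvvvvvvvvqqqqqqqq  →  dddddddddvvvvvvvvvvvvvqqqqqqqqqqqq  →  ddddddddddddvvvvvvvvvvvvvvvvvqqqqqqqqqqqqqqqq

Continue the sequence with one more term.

Each string has the form d^{3n} v^{4n+1} q^{4n} (n = 1, 2, …).
For the next term, n = 5, so the run lengths are 15, 21, 20.

dddddddddddddddvvvvvvvvvvvvvvvvvvvvvqqqqqqqqqqqqqqqqqqqq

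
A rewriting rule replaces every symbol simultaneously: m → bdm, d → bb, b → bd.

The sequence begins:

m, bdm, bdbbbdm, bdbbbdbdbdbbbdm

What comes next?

bdbbbdbdbdbbbdbbbdbbbdbdbdbbbdm

φ(bdbbbdbdbdbbbdm) expands symbol-by-symbol to bd bb bd bd bd bb bd bb bd bb bd bd bd bb bdm; joining the 15 pieces gives the next term.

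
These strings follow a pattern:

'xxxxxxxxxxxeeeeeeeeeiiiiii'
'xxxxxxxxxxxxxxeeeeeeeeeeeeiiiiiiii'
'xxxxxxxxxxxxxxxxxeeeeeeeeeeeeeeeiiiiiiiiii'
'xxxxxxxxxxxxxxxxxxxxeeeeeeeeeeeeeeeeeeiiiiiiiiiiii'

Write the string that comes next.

Each string has the form x^{3n+2} e^{3n} i^{2n}, where the shown terms are n = 3, 4, 5, 6.
For the next term, n = 7, so the run lengths are 23, 21, 14.

xxxxxxxxxxxxxxxxxxxxxxxeeeeeeeeeeeeeeeeeeeeeiiiiiiiiiiiiii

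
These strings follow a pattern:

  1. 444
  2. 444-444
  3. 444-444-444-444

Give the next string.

444-444-444-444-444-444-444-444

s(k+1) = s(k)·-·s(k) — each term doubles the last with '-' between the halves.
So the next term is two copies of 444-444-444-444 with '-' between the halves.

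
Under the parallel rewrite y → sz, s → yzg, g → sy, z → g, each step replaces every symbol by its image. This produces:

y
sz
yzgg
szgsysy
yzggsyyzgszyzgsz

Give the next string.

szgsysyyzgszszgsyyzggszgsyyzgg

Replace each of the 16 characters of yzggsyyzgszyzgsz in place — sz g sy sy yzg sz sz g sy yzg g sz g sy yzg g — and concatenate.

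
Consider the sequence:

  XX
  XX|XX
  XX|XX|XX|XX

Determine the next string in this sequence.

XX|XX|XX|XX|XX|XX|XX|XX

s(k+1) = s(k)·|·s(k) — each term doubles the last with '|' between the halves.
One more doubling of XX|XX|XX|XX gives the answer.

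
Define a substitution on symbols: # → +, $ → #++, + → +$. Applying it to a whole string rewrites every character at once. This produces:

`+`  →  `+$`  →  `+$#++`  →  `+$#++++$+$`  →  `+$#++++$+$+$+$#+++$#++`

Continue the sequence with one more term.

Rewriting the 22 symbols of +$#++++$+$+$+$#+++$#++ one by one yields +$ #++ + +$ +$ +$ +$ #++ +$ #++ +$ #++ +$ #++ + +$ +$ +$ #++ + +$ +$; concatenated:

+$#++++$+$+$+$#+++$#+++$#+++$#++++$+$+$#++++$+$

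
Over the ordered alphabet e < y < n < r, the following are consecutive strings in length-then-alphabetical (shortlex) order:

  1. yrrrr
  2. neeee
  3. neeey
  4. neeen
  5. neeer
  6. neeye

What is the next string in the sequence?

Find the rightmost character of neeye below r, bump it to the next letter, and reset everything to its right to e.

neeyy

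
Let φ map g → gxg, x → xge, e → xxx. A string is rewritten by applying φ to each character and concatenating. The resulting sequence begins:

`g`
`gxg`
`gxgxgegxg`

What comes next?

Apply φ to gxgxgegxg symbol by symbol: g→gxg, x→xge, g→gxg, x→xge, g→gxg, e→xxx, g→gxg, x→xge, g→gxg; joined: gxg xge gxg xge gxg xxx gxg xge gxg.

gxgxgegxgxgegxgxxxgxgxgegxg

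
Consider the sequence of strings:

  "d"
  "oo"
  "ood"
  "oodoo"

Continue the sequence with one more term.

Each term (from the third on) is the previous term followed by the one before it: term 3 = oo·d = ood.
The next term joins oodoo and ood.

oodooood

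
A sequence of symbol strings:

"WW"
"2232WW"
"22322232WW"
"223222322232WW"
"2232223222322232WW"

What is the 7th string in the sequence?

223222322232223222322232WW

The strings grow by a fixed prefix 2232 each time.
From 2232223222322232WW, 2 further steps: 2232223222322232WW → 22322232223222322232WW → (answer).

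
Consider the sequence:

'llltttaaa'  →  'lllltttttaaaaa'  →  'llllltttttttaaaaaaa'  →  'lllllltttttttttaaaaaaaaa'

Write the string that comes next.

llllllltttttttttttaaaaaaaaaaa

The n-th term is n+2 l's then 2n+1 t's then 2n+1 a's (n = 1, 2, …).
Setting n = 5 gives 7, 11, 11 characters in each block.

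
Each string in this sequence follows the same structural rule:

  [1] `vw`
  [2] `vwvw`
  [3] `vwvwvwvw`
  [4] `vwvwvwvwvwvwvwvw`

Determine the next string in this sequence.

vwvwvwvwvwvwvwvwvwvwvwvwvwvwvwvw

Every step duplicates the string.
So the next term is two copies of vwvwvwvwvwvwvwvw.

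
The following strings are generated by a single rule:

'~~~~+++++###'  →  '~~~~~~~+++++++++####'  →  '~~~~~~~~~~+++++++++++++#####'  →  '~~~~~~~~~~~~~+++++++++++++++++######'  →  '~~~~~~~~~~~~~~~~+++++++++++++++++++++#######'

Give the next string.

~~~~~~~~~~~~~~~~~~~+++++++++++++++++++++++++########

The n-th term is 3n+1 ~'s then 4n+1 +'s then n+2 #'s (n = 1, 2, …).
Setting n = 6 gives 19, 25, 8 characters in each block.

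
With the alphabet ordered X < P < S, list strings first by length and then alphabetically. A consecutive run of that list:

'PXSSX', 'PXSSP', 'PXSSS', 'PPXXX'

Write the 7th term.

PPXPX

Stepping forward 3 times from PPXXX: PPXXX → PPXXP → PPXXS, then the target.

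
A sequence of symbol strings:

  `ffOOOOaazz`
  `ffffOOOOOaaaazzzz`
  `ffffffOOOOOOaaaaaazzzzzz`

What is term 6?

ffffffffffffOOOOOOOOOaaaaaaaaaaaazzzzzzzzzzzz

The n-th term is 2n f's then n+3 O's then 2n a's then 2n z's (n = 1, 2, …).
For term 6, n = 6, so the run lengths are 12, 9, 12, 12.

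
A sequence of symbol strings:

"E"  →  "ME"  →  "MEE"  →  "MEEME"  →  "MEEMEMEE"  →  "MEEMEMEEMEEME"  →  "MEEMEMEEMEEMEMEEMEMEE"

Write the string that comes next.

From term 3 onward, concatenate the last term with the second-to-last: ME·E = MEE, MEE·ME = MEEME, …
So term 8 is MEEMEMEEMEEMEMEEMEMEE·MEEMEMEEMEEME.

MEEMEMEEMEEMEMEEMEMEEMEEMEMEEMEEME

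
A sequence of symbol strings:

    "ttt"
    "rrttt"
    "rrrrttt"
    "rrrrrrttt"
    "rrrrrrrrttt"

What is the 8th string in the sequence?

The strings grow by a fixed prefix rr each time.
From rrrrrrrrttt, 3 further steps: rrrrrrrrttt → rrrrrrrrrrttt → rrrrrrrrrrrrttt → (answer).

rrrrrrrrrrrrrrttt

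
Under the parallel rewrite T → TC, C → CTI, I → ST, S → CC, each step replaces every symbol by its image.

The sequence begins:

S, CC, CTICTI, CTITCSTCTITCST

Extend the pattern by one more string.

CTITCSTTCCTICCTCCTITCSTTCCTICCTC

Replace each of the 14 characters of CTITCSTCTITCST in place — CTI TC ST TC CTI CC TC CTI TC ST TC CTI CC TC — and concatenate.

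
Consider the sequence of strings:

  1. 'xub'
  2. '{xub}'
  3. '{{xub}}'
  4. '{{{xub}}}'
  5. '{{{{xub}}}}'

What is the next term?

s(k+1) = {·s(k)·}, so each term gains { as a prefix and } as a suffix.
One more step from {{{{xub}}}} gives the answer.

{{{{{xub}}}}}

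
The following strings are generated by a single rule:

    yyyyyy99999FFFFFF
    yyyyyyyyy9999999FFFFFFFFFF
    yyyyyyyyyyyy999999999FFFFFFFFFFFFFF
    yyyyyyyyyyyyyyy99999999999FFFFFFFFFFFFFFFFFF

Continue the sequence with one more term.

Term n consists of 3n+3 y's, followed by 2n+3 9's, followed by 4n+2 F's (n = 1, 2, …).
For the next term, n = 5, so the run lengths are 18, 13, 22.

yyyyyyyyyyyyyyyyyy9999999999999FFFFFFFFFFFFFFFFFFFFFF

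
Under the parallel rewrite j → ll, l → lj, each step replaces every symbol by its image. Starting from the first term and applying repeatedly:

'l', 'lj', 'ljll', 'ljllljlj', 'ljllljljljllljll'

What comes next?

ljllljljljllljllljllljljljllljlj

φ(ljllljljljllljll) expands symbol-by-symbol to lj ll lj lj lj ll lj ll lj ll lj lj lj ll lj lj; joining the 16 pieces gives the next term.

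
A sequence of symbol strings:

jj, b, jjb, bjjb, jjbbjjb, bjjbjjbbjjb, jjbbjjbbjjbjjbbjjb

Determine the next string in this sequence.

bjjbjjbbjjbjjbbjjbbjjbjjbbjjb

From term 3 onward, concatenate the second-to-last term with the last: jj·b = jjb, b·jjb = bjjb, …
So term 8 is bjjbjjbbjjb·jjbbjjbbjjbjjbbjjb.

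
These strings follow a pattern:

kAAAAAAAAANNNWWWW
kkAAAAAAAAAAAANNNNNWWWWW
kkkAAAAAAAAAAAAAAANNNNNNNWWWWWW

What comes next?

kkkkAAAAAAAAAAAAAAAAAANNNNNNNNNWWWWWWW

Reading off run lengths: k runs 1, 2, 3; A runs 9, 12, 15; N runs 3, 5, 7; W runs 4, 5, 6 — each is linear in n, where the shown terms are n = 2, 3, 4.
Setting n = 5 gives 4, 18, 9, 7 characters in each block.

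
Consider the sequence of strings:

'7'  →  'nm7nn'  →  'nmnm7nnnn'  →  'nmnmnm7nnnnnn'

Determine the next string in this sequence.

nmnmnmnm7nnnnnnnn

s(k+1) = nm·s(k)·nn, so each term gains nm as a prefix and nn as a suffix.
One more step from nmnmnm7nnnnnn gives the answer.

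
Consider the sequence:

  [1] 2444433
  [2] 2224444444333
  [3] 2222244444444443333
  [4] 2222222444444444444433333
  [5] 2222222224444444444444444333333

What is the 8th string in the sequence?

2222222222222224444444444444444444444444333333333

Term n consists of 2n-1 2's, followed by 3n+1 4's, followed by n+1 3's (n = 1, 2, …).
For term 8, n = 8, so the run lengths are 15, 25, 9.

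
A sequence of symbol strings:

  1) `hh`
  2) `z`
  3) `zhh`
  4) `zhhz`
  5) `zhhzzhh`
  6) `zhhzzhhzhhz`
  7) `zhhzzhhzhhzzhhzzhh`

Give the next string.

zhhzzhhzhhzzhhzzhhzhhzzhhzhhz

Each term (from the third on) is the previous term followed by the one before it: term 3 = z·hh = zhh.
The next term joins zhhzzhhzhhzzhhzzhh and zhhzzhhzhhz.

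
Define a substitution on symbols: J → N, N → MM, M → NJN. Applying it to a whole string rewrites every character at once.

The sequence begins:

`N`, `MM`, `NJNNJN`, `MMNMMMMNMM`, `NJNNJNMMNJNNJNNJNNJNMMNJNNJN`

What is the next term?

Rewriting the 28 symbols of NJNNJNMMNJNNJNNJNNJNMMNJNNJN one by one yields MM N MM MM N MM NJN NJN MM N MM MM N MM MM N MM MM N MM NJN NJN MM N MM MM N MM; concatenated:

MMNMMMMNMMNJNNJNMMNMMMMNMMMMNMMMMNMMNJNNJNMMNMMMMNMM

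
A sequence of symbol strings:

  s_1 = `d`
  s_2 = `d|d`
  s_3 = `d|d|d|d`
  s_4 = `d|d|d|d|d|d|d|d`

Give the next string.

d|d|d|d|d|d|d|d|d|d|d|d|d|d|d|d

Every step duplicates the string with '|' between the halves.
So the next term is two copies of d|d|d|d|d|d|d|d with '|' between the halves.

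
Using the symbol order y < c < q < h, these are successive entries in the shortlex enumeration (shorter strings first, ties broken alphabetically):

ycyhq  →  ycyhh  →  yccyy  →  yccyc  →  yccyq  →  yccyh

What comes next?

ycccy

The successor of yccyh increments the rightmost position that isn't already h and resets every position after it to y.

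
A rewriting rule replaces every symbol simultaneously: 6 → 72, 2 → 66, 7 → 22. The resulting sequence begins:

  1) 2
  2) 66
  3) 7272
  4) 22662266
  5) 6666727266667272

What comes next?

φ(6666727266667272) expands symbol-by-symbol to 72 72 72 72 22 66 22 66 72 72 72 72 22 66 22 66; joining the 16 pieces gives the next term.

72727272226622667272727222662266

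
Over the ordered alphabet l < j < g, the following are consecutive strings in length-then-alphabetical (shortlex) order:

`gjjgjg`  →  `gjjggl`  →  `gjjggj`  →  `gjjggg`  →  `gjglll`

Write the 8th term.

Advancing 3 positions from gjglll through gjglll → gjgllj → gjgllg reaches term 8.

gjgljl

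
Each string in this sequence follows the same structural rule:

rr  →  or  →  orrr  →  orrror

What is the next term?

orrrororrr

From term 3 onward, concatenate the last term with the second-to-last: or·rr = orrr, orrr·or = orrror, …
The next term joins orrror and orrr.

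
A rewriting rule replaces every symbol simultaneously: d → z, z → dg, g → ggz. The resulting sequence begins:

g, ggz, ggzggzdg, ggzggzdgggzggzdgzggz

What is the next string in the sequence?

Replace each of the 20 characters of ggzggzdgggzggzdgzggz in place — ggz ggz dg ggz ggz dg z ggz ggz ggz dg ggz ggz dg z ggz dg ggz ggz dg — and concatenate.

ggzggzdgggzggzdgzggzggzggzdgggzggzdgzggzdgggzggzdg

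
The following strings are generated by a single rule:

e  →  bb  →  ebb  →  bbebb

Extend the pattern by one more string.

ebbbbebb

From term 3 onward, concatenate the second-to-last term with the last: e·bb = ebb, bb·ebb = bbebb, …
Continuing: ebb · bbebb gives term 5.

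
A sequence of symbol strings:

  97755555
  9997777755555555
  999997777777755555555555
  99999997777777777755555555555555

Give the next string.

9999999997777777777777755555555555555555

Reading off run lengths: 9 runs 1, 3, 5, 7; 7 runs 2, 5, 8, 11; 5 runs 5, 8, 11, 14 — each is linear in n (n = 1, 2, …).
Setting n = 5 gives 9, 14, 17 characters in each block.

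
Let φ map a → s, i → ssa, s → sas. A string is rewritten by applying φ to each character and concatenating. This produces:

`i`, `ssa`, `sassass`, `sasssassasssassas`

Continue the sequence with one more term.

sasssassassasssassasssassassasssassasssas

φ(sasssassasssassas) expands symbol-by-symbol to sas s sas sas sas s sas sas s sas sas sas s sas sas s sas; joining the 17 pieces gives the next term.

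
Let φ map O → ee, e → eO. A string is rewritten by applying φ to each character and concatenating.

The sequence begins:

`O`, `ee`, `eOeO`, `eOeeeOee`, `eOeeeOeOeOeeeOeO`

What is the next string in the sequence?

eOeeeOeOeOeeeOeeeOeeeOeOeOeeeOee

Replace each of the 16 characters of eOeeeOeOeOeeeOeO in place — eO ee eO eO eO ee eO ee eO ee eO eO eO ee eO ee — and concatenate.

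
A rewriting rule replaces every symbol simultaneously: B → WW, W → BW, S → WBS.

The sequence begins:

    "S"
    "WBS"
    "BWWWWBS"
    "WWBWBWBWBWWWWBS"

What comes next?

BWBWWWBWWWBWWWBWWWBWBWBWBWWWWBS

Applying the rule to each of the 15 symbols of WWBWBWBWBWWWWBS gives the pieces BW BW WW BW WW BW WW BW WW BW BW BW BW WW WBS, which concatenate to the answer.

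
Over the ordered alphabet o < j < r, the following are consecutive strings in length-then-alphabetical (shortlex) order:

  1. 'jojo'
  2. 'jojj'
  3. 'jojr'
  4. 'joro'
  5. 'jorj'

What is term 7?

jjoo

Stepping forward 2 times from jorj: jorj → jorr, then the target.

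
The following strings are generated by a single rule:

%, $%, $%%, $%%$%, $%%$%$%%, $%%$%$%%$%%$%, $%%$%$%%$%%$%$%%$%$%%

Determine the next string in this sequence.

From term 3 onward, concatenate the last term with the second-to-last: $%·% = $%%, $%%·$% = $%%$%, …
So term 8 is $%%$%$%%$%%$%$%%$%$%%·$%%$%$%%$%%$%.

$%%$%$%%$%%$%$%%$%$%%$%%$%$%%$%%$%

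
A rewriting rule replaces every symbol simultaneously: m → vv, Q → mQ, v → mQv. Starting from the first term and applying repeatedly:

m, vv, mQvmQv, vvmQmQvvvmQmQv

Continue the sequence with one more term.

φ(vvmQmQvvvmQmQv) expands symbol-by-symbol to mQv mQv vv mQ vv mQ mQv mQv mQv vv mQ vv mQ mQv; joining the 14 pieces gives the next term.

mQvmQvvvmQvvmQmQvmQvmQvvvmQvvmQmQv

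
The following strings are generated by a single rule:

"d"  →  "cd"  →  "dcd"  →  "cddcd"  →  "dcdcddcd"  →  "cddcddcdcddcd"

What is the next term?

dcdcddcdcddcddcdcddcd

Each term (from the third on) is the two preceding terms concatenated in order: term 3 = d·cd = dcd.
Continuing: dcdcddcd · cddcddcdcddcd gives term 7.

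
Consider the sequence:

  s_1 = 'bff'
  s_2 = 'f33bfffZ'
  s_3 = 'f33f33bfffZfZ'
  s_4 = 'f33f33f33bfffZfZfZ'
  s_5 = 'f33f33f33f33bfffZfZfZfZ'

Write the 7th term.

f33f33f33f33f33f33bfffZfZfZfZfZfZ

Every step adds f33 to the front and fZ to the end of the previous string.
From f33f33f33f33bfffZfZfZfZ, 2 further steps: f33f33f33f33bfffZfZfZfZ → f33f33f33f33f33bfffZfZfZfZfZ → (answer).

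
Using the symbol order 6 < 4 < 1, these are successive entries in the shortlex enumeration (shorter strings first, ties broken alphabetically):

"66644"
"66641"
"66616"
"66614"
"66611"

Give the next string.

Find the rightmost character of 66611 below 1, bump it to the next letter, and reset everything to its right to 6.

66466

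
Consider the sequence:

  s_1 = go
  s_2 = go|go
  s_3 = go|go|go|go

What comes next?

go|go|go|go|go|go|go|go

Every step duplicates the string with '|' between the halves.
So the next term is two copies of go|go|go|go with '|' between the halves.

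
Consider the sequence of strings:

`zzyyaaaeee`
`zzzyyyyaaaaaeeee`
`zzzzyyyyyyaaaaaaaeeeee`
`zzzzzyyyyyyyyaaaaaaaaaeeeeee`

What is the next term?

Each string has the form z^{n+1} y^{2n} a^{2n+1} e^{n+2} (n = 1, 2, …).
Setting n = 5 gives 6, 10, 11, 7 characters in each block.

zzzzzzyyyyyyyyyyaaaaaaaaaaaeeeeeee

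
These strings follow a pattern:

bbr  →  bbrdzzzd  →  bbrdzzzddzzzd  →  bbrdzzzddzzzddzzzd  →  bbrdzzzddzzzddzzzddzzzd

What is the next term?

bbrdzzzddzzzddzzzddzzzddzzzd

The strings grow by a fixed suffix dzzzd each time.
One more step from bbrdzzzddzzzddzzzddzzzd gives the answer.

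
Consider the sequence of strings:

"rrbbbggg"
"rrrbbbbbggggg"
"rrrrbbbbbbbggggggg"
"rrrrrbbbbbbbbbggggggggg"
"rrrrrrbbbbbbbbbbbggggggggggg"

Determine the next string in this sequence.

rrrrrrrbbbbbbbbbbbbbggggggggggggg

Each string has the form r^{n+1} b^{2n+1} g^{2n+1} (n = 1, 2, …).
Setting n = 6 gives 7, 13, 13 characters in each block.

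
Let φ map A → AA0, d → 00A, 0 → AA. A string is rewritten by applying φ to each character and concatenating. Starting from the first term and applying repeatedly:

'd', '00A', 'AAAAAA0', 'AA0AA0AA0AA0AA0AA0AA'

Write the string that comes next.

AA0AA0AAAA0AA0AAAA0AA0AAAA0AA0AAAA0AA0AAAA0AA0AAAA0AA0

Replace each of the 20 characters of AA0AA0AA0AA0AA0AA0AA in place — AA0 AA0 AA AA0 AA0 AA AA0 AA0 AA AA0 AA0 AA AA0 AA0 AA AA0 AA0 AA AA0 AA0 — and concatenate.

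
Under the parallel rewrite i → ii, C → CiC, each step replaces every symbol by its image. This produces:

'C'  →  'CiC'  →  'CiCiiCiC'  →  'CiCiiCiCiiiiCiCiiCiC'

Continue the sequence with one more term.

Applying the rule to each of the 20 symbols of CiCiiCiCiiiiCiCiiCiC gives the pieces CiC ii CiC ii ii CiC ii CiC ii ii ii ii CiC ii CiC ii ii CiC ii CiC, which concatenate to the answer.

CiCiiCiCiiiiCiCiiCiCiiiiiiiiCiCiiCiCiiiiCiCiiCiC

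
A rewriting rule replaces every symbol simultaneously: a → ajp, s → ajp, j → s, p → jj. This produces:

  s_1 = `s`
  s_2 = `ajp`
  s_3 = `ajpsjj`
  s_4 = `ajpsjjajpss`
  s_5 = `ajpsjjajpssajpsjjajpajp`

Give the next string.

Rewriting the 23 symbols of ajpsjjajpssajpsjjajpajp one by one yields ajp s jj ajp s s ajp s jj ajp ajp ajp s jj ajp s s ajp s jj ajp s jj; concatenated:

ajpsjjajpssajpsjjajpajpajpsjjajpssajpsjjajpsjj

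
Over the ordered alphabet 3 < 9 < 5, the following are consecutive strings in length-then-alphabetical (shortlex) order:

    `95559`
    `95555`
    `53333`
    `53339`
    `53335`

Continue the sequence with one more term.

Treat 53335 as a base-3 numeral over the given alphabet and add one, carrying through any trailing 5's.

53393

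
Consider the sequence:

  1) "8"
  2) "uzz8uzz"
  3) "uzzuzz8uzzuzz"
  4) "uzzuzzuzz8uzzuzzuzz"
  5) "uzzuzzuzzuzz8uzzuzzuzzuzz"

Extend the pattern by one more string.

Each term wraps the previous one in uzz on the left and uzz on the right.
One more step from uzzuzzuzzuzz8uzzuzzuzzuzz gives the answer.

uzzuzzuzzuzzuzz8uzzuzzuzzuzzuzz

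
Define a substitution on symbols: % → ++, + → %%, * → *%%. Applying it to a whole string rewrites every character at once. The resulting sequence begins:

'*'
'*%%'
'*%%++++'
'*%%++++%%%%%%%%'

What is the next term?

Replace each of the 15 characters of *%%++++%%%%%%%% in place — *%% ++ ++ %% %% %% %% ++ ++ ++ ++ ++ ++ ++ ++ — and concatenate.

*%%++++%%%%%%%%++++++++++++++++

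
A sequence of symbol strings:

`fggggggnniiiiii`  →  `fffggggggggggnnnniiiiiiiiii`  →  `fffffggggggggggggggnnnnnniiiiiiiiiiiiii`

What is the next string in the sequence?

Each string has the form f^{2n-1} g^{4n+2} n^{2n} i^{4n+2} (n = 1, 2, …).
At n = 4 the blocks have lengths 7, 18, 8, 18.

fffffffggggggggggggggggggnnnnnnnniiiiiiiiiiiiiiiiii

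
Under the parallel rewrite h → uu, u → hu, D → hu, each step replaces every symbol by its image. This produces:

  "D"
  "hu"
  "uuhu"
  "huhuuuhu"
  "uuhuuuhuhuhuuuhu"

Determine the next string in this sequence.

huhuuuhuhuhuuuhuuuhuuuhuhuhuuuhu

Replace each of the 16 characters of uuhuuuhuhuhuuuhu in place — hu hu uu hu hu hu uu hu uu hu uu hu hu hu uu hu — and concatenate.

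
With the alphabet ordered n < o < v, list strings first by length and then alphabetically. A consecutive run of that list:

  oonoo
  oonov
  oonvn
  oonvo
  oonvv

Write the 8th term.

Stepping forward 3 times from oonvv: oonvv → ooonn → ooono, then the target.

ooonv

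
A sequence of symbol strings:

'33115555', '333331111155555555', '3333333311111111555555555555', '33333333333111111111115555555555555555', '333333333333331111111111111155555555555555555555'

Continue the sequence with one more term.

The n-th term is 3n-1 3's then 3n-1 1's then 4n 5's (n = 1, 2, …).
For the next term, n = 6, so the run lengths are 17, 17, 24.

3333333333333333311111111111111111555555555555555555555555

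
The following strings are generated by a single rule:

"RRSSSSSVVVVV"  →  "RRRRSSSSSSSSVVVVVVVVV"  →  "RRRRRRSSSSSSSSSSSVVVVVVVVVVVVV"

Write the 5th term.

RRRRRRRRRRSSSSSSSSSSSSSSSSSVVVVVVVVVVVVVVVVVVVVV

The n-th term is 2n R's then 3n+2 S's then 4n+1 V's (n = 1, 2, …).
For term 5, n = 5, so the run lengths are 10, 17, 21.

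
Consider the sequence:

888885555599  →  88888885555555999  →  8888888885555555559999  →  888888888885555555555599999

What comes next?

88888888888885555555555555999999

Term n consists of 2n+1 8's, followed by 2n+1 5's, followed by n 9's, where the shown terms are n = 2, 3, 4, 5.
Setting n = 6 gives 13, 13, 6 characters in each block.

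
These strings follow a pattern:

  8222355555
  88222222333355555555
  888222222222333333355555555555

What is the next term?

Term n consists of n 8's, followed by 3n 2's, followed by 3n-2 3's, followed by 3n+2 5's (n = 1, 2, …).
Setting n = 4 gives 4, 12, 10, 14 characters in each block.

8888222222222222333333333355555555555555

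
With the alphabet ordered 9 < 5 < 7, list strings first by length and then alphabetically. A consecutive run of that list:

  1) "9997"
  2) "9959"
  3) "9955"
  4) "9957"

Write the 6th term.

Stepping forward 2 times from 9957: 9957 → 9979, then the target.

9975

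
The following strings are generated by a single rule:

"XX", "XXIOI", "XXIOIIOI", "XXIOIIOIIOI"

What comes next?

XXIOIIOIIOIIOI

Every step adds IOI to the end: s(k+1) = s(k)·IOI.
So the next term is XXIOIIOIIOI·IOI.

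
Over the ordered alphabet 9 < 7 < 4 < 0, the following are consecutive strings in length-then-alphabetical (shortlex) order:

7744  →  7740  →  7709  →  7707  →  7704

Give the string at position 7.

Advancing 2 positions from 7704 through 7704 → 7700 reaches term 7.

7499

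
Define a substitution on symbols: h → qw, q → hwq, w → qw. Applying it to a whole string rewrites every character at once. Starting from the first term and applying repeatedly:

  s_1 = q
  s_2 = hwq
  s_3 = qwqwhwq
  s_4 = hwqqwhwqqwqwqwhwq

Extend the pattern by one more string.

Rewriting the 17 symbols of hwqqwhwqqwqwqwhwq one by one yields qw qw hwq hwq qw qw qw hwq hwq qw hwq qw hwq qw qw qw hwq; concatenated:

qwqwhwqhwqqwqwqwhwqhwqqwhwqqwhwqqwqwqwhwq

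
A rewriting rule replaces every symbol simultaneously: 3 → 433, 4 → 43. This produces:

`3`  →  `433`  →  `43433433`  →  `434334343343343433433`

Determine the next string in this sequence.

Rewriting the 21 symbols of 434334343343343433433 one by one yields 43 433 43 433 433 43 433 43 433 433 43 433 433 43 433 43 433 433 43 433 433; concatenated:

4343343433433434334343343343433433434334343343343433433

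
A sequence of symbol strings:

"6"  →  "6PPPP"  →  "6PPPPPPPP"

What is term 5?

Every step adds PPPP to the end: s(k+1) = s(k)·PPPP.
From 6PPPPPPPP, 2 further steps: 6PPPPPPPP → 6PPPPPPPPPPPP → (answer).

6PPPPPPPPPPPPPPPP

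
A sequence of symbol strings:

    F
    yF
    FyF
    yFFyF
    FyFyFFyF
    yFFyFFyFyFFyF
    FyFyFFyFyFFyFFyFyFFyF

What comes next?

yFFyFFyFyFFyFFyFyFFyFyFFyFFyFyFFyF

From term 3 onward, concatenate the second-to-last term with the last: F·yF = FyF, yF·FyF = yFFyF, …
Continuing: yFFyFFyFyFFyF · FyFyFFyFyFFyFFyFyFFyF gives term 8.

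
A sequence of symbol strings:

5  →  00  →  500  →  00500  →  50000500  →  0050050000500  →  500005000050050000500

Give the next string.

From term 3 onward, concatenate the second-to-last term with the last: 5·00 = 500, 00·500 = 00500, …
Continuing: 0050050000500 · 500005000050050000500 gives term 8.

0050050000500500005000050050000500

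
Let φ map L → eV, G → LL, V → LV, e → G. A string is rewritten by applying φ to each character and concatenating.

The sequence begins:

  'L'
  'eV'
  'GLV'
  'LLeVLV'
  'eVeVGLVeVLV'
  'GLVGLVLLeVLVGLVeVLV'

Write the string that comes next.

Applying the rule to each of the 19 symbols of GLVGLVLLeVLVGLVeVLV gives the pieces LL eV LV LL eV LV eV eV G LV eV LV LL eV LV G LV eV LV, which concatenate to the answer.

LLeVLVLLeVLVeVeVGLVeVLVLLeVLVGLVeVLV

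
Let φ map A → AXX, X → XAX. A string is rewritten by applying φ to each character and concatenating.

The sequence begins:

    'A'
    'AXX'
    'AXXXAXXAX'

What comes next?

Expanding AXXXAXXAX: A→AXX, X→XAX, X→XAX, X→XAX, A→AXX, X→XAX, X→XAX, A→AXX, X→XAX. Concatenated: AXX XAX XAX XAX AXX XAX XAX AXX XAX.

AXXXAXXAXXAXAXXXAXXAXAXXXAX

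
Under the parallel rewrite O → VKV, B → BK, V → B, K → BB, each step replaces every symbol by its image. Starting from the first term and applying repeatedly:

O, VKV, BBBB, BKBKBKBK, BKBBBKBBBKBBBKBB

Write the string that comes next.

BKBBBKBKBKBBBKBKBKBBBKBKBKBBBKBK

Replace each of the 16 characters of BKBBBKBBBKBBBKBB in place — BK BB BK BK BK BB BK BK BK BB BK BK BK BB BK BK — and concatenate.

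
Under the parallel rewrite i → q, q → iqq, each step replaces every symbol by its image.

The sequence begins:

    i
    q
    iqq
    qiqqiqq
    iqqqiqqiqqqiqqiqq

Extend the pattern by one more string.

Applying the rule to each of the 17 symbols of iqqqiqqiqqqiqqiqq gives the pieces q iqq iqq iqq q iqq iqq q iqq iqq iqq q iqq iqq q iqq iqq, which concatenate to the answer.

qiqqiqqiqqqiqqiqqqiqqiqqiqqqiqqiqqqiqqiqq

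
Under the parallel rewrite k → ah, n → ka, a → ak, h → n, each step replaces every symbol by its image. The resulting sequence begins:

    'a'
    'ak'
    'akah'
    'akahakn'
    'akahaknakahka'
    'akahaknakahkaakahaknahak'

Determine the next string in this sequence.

akahaknakahkaakahaknahakakahaknakahkaaknakah

Applying the rule to each of the 24 symbols of akahaknakahkaakahaknahak gives the pieces ak ah ak n ak ah ka ak ah ak n ah ak ak ah ak n ak ah ka ak n ak ah, which concatenate to the answer.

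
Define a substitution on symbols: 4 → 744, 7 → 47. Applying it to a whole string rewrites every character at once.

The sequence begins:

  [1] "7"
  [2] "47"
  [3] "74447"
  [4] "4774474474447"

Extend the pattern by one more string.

Applying the rule to each of the 13 symbols of 4774474474447 gives the pieces 744 47 47 744 744 47 744 744 47 744 744 744 47, which concatenate to the answer.

7444747744744477447444774474474447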